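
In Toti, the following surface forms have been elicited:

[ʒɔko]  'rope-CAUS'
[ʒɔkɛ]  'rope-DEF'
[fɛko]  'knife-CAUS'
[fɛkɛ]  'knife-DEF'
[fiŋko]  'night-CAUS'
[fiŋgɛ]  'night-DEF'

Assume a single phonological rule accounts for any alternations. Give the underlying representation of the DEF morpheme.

The DEF suffix surfaces as [-gɛ] and [-kɛ], depending on the final segment of the stem.
The CAUS suffix, which begins with [k], is invariant after every stem; so [k] is not altered by any rule here.
So the underlying form is /-gɛ/, and voiced stops become voiceless after a vowel.

/-gɛ/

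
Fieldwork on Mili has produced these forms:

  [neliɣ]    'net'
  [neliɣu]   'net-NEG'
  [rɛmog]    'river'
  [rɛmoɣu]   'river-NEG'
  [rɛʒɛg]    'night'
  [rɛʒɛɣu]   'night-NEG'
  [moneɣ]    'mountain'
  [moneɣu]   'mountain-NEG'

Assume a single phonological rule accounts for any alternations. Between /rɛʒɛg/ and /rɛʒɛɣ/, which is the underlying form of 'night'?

In [rɛʒɛg] and [rɛʒɛɣu] the final segment of 'night' alternates: [g] ~ [ɣ].
But 'mountain' keeps [ɣ] in both environments ([moneɣ], [moneɣu]), so there is no rule changing /ɣ/ to [g] in isolation.
So /g/ is underlying, and a rule of intervocalic spirantization — voiced stops become fricatives between vowels — gives [ɣ].

/rɛʒɛg/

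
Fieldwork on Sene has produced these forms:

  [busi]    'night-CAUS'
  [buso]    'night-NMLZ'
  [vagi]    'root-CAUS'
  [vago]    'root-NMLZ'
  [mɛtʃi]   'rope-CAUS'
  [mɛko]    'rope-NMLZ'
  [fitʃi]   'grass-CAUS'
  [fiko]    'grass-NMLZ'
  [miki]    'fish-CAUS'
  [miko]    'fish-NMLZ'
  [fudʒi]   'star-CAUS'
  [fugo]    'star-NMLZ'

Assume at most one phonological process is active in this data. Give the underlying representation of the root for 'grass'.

The root 'grass' surfaces as [fitʃi] and [fiko], with a stem-final [tʃ] ~ [k] alternation.
The stem 'fish' ([miki], [miko]) shows [k] unchanged in both environments, so [k] cannot be basic with [tʃ] derived before the CAUS suffix.
The alternation reflects depalatalization: palato-alveolar /tʃ/ and /dʒ/ become [k] and [g] when no front vowel follows. /tʃ/ is underlying.
So 'grass' = /fitʃ/.

/fitʃ/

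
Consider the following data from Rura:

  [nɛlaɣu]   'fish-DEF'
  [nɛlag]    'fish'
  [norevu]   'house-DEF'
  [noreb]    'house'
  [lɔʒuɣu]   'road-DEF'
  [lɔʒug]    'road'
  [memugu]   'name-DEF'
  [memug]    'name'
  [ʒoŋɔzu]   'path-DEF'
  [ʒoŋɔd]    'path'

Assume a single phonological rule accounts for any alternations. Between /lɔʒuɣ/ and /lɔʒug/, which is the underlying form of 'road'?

/lɔʒuɣ/

The root 'road' surfaces as [lɔʒuɣu] and [lɔʒug], with a stem-final [ɣ] ~ [g] alternation.
Compare 'name', with invariant [g] in [memugu] and [memug]: an analysis with underlying /g/ and a rule producing [ɣ] before the DEF suffix would wrongly predict alternation here too.
The underlying segment must be /ɣ/; voiced fricatives become stops word-finally, yielding [g] there.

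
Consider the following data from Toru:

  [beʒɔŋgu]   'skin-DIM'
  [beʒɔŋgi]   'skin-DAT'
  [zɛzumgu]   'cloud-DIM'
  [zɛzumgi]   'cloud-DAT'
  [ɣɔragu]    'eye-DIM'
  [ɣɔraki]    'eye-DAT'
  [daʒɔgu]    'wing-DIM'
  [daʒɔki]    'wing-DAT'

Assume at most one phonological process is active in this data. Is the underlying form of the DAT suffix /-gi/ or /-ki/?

The DAT morpheme has two allomorphs, [-gi] and [-ki].
The DIM suffix, which begins with [g], is invariant after every stem; so [g] is not altered by any rule here.
So the underlying form is /-ki/, and voiceless stops become voiced after a nasal.

/-ki/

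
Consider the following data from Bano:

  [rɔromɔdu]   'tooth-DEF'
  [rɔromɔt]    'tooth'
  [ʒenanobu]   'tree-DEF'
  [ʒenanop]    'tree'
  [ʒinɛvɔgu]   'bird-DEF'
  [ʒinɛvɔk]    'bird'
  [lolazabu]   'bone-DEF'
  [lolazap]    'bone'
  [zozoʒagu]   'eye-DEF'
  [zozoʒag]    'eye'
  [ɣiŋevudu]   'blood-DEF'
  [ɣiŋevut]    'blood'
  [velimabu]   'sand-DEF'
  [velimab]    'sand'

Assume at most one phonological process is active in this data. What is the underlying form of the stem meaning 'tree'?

The root 'tree' surfaces as [ʒenanobu] and [ʒenanop], with a stem-final [b] ~ [p] alternation.
The stem 'sand' ([velimabu], [velimab]) shows [b] unchanged in both environments, so [b] cannot be basic with [p] derived in isolation.
Therefore /p/ is basic and [b] is derived by intervocalic voicing (voiceless stops become voiced between vowels).

/ʒenanop/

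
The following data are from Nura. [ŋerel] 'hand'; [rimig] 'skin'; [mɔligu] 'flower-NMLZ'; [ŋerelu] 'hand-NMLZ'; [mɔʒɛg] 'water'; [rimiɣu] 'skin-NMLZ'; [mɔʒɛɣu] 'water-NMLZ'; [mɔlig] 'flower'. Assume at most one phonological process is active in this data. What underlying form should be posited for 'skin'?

In [rimig] and [rimiɣu] the final segment of 'skin' alternates: [g] ~ [ɣ].
But 'flower' keeps [g] in both environments ([mɔlig], [mɔligu]), so there is no rule changing /g/ to [ɣ] before the NMLZ suffix.
Therefore /ɣ/ is basic and [g] is derived by word-final hardening (voiced fricatives become stops word-finally).

/rimiɣ/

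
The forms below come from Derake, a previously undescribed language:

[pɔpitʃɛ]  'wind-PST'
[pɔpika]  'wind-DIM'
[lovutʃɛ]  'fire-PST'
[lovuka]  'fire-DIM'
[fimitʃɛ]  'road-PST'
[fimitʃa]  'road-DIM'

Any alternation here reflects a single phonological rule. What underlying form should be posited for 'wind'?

/pɔpik/

'wind' shows [tʃ] ~ [k] at the end of the stem ([pɔpitʃɛ] vs [pɔpika]).
But 'road' keeps [tʃ] in both environments ([fimitʃɛ], [fimitʃa]), so there is no rule changing /tʃ/ to [k] before the DIM suffix.
Therefore /k/ is basic and [tʃ] is derived by palatalization before a front vowel (/k/ becomes palato-alveolar [tʃ] before a front vowel).
The underlying form of 'wind' is therefore /pɔpik/.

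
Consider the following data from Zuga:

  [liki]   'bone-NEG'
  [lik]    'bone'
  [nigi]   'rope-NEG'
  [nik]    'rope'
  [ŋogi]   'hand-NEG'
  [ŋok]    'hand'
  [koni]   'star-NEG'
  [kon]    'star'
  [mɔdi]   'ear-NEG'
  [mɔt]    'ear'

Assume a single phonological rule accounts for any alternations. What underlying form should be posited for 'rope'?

In [nigi] and [nik] the final segment of 'rope' alternates: [g] ~ [k].
The stem 'bone' ([liki], [lik]) shows [k] unchanged in both environments, so [k] cannot be basic with [g] derived before the NEG suffix.
The underlying segment must be /g/; voiced obstruents become voiceless word-finally, yielding [k] there.

/nig/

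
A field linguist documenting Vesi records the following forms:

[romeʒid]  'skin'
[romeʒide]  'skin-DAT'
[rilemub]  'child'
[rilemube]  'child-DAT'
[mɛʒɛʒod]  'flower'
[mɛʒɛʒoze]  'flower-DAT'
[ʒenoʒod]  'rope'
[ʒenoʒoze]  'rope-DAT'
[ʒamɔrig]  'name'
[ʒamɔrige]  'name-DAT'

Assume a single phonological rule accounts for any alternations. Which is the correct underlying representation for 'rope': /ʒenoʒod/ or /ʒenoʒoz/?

The stem for 'rope' ends in [d] in [ʒenoʒod] but [z] in [ʒenoʒoze].
But 'skin' keeps [d] in both environments ([romeʒid], [romeʒide]), so there is no rule changing /d/ to [z] before the DAT suffix.
The underlying segment must be /z/; voiced fricatives become stops word-finally, yielding [d] there.

/ʒenoʒoz/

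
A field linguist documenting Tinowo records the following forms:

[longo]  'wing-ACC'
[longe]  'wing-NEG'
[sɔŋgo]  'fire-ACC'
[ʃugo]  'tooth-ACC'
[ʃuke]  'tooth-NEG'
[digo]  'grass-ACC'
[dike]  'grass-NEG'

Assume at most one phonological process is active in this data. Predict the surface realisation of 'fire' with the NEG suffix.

[sɔŋge]

The NEG suffix surfaces as [-ge] and [-ke], depending on the final segment of the stem.
By contrast the ACC suffix keeps its initial [g] throughout — that segment must be underlying.
The NEG suffix is therefore /-ke/ underlyingly, with post-nasal voicing: voiceless stops become voiced after a nasal.
After 'fire', which ends in a nasal, the suffix surfaces as [-ge], giving [sɔŋge].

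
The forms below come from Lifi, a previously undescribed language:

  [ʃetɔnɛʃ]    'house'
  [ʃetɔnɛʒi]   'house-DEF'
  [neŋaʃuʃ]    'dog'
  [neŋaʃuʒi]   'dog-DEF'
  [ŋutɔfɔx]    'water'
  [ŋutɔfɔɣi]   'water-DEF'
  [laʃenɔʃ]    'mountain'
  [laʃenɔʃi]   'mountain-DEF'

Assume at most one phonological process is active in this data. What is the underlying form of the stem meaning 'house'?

The root 'house' surfaces as [ʃetɔnɛʃ] and [ʃetɔnɛʒi], with a stem-final [ʃ] ~ [ʒ] alternation.
The stem 'mountain' ([laʃenɔʃ], [laʃenɔʃi]) shows [ʃ] unchanged in both environments, so [ʃ] cannot be basic with [ʒ] derived before the DEF suffix.
The underlying segment must be /ʒ/; voiced obstruents become voiceless word-finally, yielding [ʃ] there.
So 'house' = /ʃetɔnɛʒ/.

/ʃetɔnɛʒ/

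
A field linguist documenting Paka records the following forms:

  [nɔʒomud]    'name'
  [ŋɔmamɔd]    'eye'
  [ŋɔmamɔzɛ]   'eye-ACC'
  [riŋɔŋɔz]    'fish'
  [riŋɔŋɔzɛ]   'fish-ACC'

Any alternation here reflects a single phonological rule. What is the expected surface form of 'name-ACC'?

[nɔʒomuzɛ]

'eye' shows [d] ~ [z] at the end of the stem ([ŋɔmamɔd] vs [ŋɔmamɔzɛ]).
The stem 'fish' ([riŋɔŋɔz], [riŋɔŋɔzɛ]) shows [z] unchanged in both environments, so [z] cannot be basic with [d] derived in isolation.
Therefore /d/ is basic and [z] is derived by intervocalic spirantization (voiced stops become fricatives between vowels).
The one attested form of 'name', [nɔʒomud], shows underlying /nɔʒomud/. Applying the same rule between vowels gives [nɔʒomuzɛ].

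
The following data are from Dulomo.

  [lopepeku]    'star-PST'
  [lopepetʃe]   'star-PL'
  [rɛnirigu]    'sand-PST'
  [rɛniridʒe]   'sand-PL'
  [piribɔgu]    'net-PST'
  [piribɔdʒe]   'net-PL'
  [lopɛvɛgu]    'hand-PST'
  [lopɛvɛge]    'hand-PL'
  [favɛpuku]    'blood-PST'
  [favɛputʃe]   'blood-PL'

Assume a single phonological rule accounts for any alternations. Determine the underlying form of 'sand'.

/rɛniridʒ/

The root 'sand' surfaces as [rɛnirigu] and [rɛniridʒe], with a stem-final [g] ~ [dʒ] alternation.
The stem 'hand' ([lopɛvɛgu], [lopɛvɛge]) shows [g] unchanged in both environments, so [g] cannot be basic with [dʒ] derived before the PL suffix.
Therefore /dʒ/ is basic and [g] is derived by depalatalization (palato-alveolar /tʃ/ and /dʒ/ become [k] and [g] when no front vowel follows).
So 'sand' = /rɛniridʒ/.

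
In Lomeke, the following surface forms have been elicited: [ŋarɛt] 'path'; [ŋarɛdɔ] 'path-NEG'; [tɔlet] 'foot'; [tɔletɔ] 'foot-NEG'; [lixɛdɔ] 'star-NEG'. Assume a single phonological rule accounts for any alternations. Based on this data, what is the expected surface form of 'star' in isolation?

The stem for 'path' ends in [t] in [ŋarɛt] but [d] in [ŋarɛdɔ].
But 'foot' keeps [t] in both environments ([tɔlet], [tɔletɔ]), so there is no rule changing /t/ to [d] before the NEG suffix.
Therefore /d/ is basic and [t] is derived by word-final obstruent devoicing (voiced obstruents become voiceless word-finally).
From [lixɛdɔ] the stem 'star' is /lixɛd/; word-finally this yields [lixɛt].

[lixɛt]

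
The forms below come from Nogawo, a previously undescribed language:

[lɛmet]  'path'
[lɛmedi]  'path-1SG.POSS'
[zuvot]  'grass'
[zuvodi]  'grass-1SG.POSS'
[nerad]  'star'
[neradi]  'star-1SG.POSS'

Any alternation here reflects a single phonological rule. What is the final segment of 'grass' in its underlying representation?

/t/

In [zuvot] and [zuvodi] the final segment of 'grass' alternates: [t] ~ [d].
Compare 'star', with invariant [d] in [nerad] and [neradi]: an analysis with underlying /d/ and a rule producing [t] in isolation would wrongly predict alternation here too.
The alternation reflects intervocalic voicing: voiceless stops become voiced between vowels. /t/ is underlying.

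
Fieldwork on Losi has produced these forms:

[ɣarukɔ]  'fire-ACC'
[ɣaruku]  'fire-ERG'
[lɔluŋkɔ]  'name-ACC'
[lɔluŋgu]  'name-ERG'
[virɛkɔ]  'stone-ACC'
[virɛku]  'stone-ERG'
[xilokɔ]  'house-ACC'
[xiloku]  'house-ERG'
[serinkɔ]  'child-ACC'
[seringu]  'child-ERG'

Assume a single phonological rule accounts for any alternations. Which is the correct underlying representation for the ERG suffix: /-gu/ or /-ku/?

The ERG suffix surfaces as [-gu] and [-ku], depending on the final segment of the stem.
By contrast the ACC suffix keeps its initial [k] throughout — that segment must be underlying.
The ERG suffix is therefore /-gu/ underlyingly, with post-vocalic devoicing: voiced stops become voiceless after a vowel.

/-gu/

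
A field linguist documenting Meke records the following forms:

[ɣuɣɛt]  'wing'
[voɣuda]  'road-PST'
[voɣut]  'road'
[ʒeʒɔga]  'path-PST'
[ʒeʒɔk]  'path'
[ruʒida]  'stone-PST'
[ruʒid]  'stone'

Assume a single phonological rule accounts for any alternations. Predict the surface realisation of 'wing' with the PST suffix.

[ɣuɣɛda]

The root 'road' surfaces as [voɣuda] and [voɣut], with a stem-final [d] ~ [t] alternation.
The stem 'stone' ([ruʒida], [ruʒid]) shows [d] unchanged in both environments, so [d] cannot be basic with [t] derived in isolation.
So /t/ is underlying, and a rule of intervocalic voicing — voiceless stops become voiced between vowels — gives [d].
The one attested form of 'wing', [ɣuɣɛt], shows underlying /ɣuɣɛt/. Applying the same rule between vowels gives [ɣuɣɛda].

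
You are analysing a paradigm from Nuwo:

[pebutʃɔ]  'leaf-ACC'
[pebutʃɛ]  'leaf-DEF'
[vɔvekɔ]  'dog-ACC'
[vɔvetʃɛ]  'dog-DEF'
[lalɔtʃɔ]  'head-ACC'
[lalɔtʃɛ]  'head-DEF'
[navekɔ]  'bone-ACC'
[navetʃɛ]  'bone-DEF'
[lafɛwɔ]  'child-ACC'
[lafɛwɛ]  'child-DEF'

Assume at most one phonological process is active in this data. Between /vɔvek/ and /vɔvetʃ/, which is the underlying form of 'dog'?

/vɔvek/

'dog' shows [k] ~ [tʃ] at the end of the stem ([vɔvekɔ] vs [vɔvetʃɛ]).
Compare 'head', with invariant [tʃ] in [lalɔtʃɔ] and [lalɔtʃɛ]: an analysis with underlying /tʃ/ and a rule producing [k] before the ACC suffix would wrongly predict alternation here too.
The alternation reflects palatalization before a front vowel: /k/ becomes palato-alveolar [tʃ] before a front vowel. /k/ is underlying.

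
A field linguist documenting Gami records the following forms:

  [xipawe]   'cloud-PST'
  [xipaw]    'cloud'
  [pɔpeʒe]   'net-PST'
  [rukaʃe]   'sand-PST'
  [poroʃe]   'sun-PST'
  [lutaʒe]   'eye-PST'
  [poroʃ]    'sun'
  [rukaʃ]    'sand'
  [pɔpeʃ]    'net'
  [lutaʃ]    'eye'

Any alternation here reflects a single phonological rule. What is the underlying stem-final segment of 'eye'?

/ʒ/

The root 'eye' surfaces as [lutaʃ] and [lutaʒe], with a stem-final [ʃ] ~ [ʒ] alternation.
But 'sand' keeps [ʃ] in both environments ([rukaʃ], [rukaʃe]), so there is no rule changing /ʃ/ to [ʒ] before the PST suffix.
The underlying segment must be /ʒ/; voiced obstruents become voiceless word-finally, yielding [ʃ] there.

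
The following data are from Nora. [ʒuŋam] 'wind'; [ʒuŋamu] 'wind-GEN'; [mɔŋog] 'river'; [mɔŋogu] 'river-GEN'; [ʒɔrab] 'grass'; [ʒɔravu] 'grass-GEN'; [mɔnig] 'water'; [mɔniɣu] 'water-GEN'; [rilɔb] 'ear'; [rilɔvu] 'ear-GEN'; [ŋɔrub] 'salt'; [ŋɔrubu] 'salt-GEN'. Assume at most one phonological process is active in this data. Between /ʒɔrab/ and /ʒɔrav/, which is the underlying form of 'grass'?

In [ʒɔrab] and [ʒɔravu] the final segment of 'grass' alternates: [b] ~ [v].
Compare 'salt', with invariant [b] in [ŋɔrub] and [ŋɔrubu]: an analysis with underlying /b/ and a rule producing [v] before the GEN suffix would wrongly predict alternation here too.
The underlying segment must be /v/; voiced fricatives become stops word-finally, yielding [b] there.

/ʒɔrav/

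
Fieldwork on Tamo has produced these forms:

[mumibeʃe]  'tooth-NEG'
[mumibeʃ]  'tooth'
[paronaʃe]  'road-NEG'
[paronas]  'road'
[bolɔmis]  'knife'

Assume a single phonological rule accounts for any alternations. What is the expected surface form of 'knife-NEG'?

[bolɔmiʃe]

The root 'road' surfaces as [paronaʃe] and [paronas], with a stem-final [ʃ] ~ [s] alternation.
But 'tooth' keeps [ʃ] in both environments ([mumibeʃe], [mumibeʃ]), so there is no rule changing /ʃ/ to [s] in isolation.
The underlying segment must be /s/; /s/ becomes palato-alveolar [ʃ] before a front vowel, yielding [ʃ] there.
From [bolɔmis] the stem 'knife' is /bolɔmis/; before a front vowel this yields [bolɔmiʃe].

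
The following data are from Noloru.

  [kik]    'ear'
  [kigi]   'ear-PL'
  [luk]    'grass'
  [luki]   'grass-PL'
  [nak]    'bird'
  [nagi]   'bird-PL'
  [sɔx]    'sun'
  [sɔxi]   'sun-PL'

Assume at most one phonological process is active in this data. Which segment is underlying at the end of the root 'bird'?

/g/

In [nak] and [nagi] the final segment of 'bird' alternates: [k] ~ [g].
If /k/ were underlying and a rule turned it into [g] before the PL suffix, 'grass' would also alternate; but it has [k] in both [luk] and [luki].
The underlying segment must be /g/; voiced obstruents become voiceless word-finally, yielding [k] there.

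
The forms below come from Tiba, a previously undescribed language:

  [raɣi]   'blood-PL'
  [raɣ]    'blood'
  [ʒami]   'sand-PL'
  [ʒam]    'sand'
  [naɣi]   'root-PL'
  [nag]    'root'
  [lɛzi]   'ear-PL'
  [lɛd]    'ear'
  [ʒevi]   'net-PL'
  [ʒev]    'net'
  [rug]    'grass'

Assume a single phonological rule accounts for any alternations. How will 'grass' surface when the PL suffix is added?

[ruɣi]

The stem for 'root' ends in [ɣ] in [naɣi] but [g] in [nag].
The stem 'blood' ([raɣi], [raɣ]) shows [ɣ] unchanged in both environments, so [ɣ] cannot be basic with [g] derived in isolation.
So /g/ is underlying, and a rule of intervocalic spirantization — voiced stops become fricatives between vowels — gives [ɣ].
The one attested form of 'grass', [rug], shows underlying /rug/. Applying the same rule between vowels gives [ruɣi].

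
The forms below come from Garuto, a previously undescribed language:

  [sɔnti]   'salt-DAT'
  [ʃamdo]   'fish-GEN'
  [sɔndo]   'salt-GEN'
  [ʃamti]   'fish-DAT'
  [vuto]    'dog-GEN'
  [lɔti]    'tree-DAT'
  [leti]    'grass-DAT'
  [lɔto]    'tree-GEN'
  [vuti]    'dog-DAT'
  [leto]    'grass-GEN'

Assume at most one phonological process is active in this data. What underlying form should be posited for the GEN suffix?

/-do/

The GEN morpheme has two allomorphs, [-do] and [-to].
By contrast the DAT suffix keeps its initial [t] throughout — that segment must be underlying.
So the underlying form is /-do/, and voiced stops become voiceless after a vowel.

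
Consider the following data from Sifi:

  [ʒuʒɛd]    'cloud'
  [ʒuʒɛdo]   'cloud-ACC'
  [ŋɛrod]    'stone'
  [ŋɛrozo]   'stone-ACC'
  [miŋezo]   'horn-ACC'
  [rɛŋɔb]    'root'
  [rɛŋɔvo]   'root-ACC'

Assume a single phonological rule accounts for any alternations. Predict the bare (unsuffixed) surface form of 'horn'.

'stone' shows [d] ~ [z] at the end of the stem ([ŋɛrod] vs [ŋɛrozo]).
Compare 'cloud', with invariant [d] in [ʒuʒɛd] and [ʒuʒɛdo]: an analysis with underlying /d/ and a rule producing [z] before the ACC suffix would wrongly predict alternation here too.
The alternation reflects word-final hardening: voiced fricatives become stops word-finally. /z/ is underlying.
From [miŋezo] the stem 'horn' is /miŋez/; word-finally this yields [miŋed].

[miŋed]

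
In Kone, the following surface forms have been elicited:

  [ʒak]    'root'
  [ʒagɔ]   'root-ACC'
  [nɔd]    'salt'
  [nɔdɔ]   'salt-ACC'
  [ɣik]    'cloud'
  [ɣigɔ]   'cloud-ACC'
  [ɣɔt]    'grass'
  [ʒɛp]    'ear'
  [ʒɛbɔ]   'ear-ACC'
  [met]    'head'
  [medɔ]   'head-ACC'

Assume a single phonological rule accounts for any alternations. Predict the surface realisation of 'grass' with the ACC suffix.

[ɣɔdɔ]

In [met] and [medɔ] the final segment of 'head' alternates: [t] ~ [d].
If /d/ were underlying and a rule turned it into [t] in isolation, 'salt' would also alternate; but it has [d] in both [nɔd] and [nɔdɔ].
The underlying segment must be /t/; voiceless stops become voiced between vowels, yielding [d] there.
From [ɣɔt] the stem 'grass' is /ɣɔt/; between vowels this yields [ɣɔdɔ].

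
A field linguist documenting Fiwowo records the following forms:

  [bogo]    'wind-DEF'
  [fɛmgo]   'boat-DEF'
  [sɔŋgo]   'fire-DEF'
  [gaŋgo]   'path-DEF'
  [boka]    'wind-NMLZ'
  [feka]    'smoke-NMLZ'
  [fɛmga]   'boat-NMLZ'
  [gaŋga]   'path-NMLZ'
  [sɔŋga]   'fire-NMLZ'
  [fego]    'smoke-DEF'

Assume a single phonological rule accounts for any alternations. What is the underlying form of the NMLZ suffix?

/-ka/

The NMLZ morpheme has two allomorphs, [-ga] and [-ka].
The DEF suffix, which begins with [g], is invariant after every stem; so [g] is not altered by any rule here.
So the underlying form is /-ka/, and voiceless stops become voiced after a nasal.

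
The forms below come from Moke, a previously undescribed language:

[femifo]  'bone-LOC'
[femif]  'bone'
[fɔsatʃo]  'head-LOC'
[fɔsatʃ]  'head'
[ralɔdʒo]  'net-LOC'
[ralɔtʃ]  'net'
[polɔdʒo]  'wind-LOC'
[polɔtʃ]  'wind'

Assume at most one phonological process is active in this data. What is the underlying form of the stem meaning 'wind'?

In [polɔdʒo] and [polɔtʃ] the final segment of 'wind' alternates: [dʒ] ~ [tʃ].
But 'head' keeps [tʃ] in both environments ([fɔsatʃo], [fɔsatʃ]), so there is no rule changing /tʃ/ to [dʒ] before the LOC suffix.
The underlying segment must be /dʒ/; voiced obstruents become voiceless word-finally, yielding [tʃ] there.
So 'wind' = /polɔdʒ/.

/polɔdʒ/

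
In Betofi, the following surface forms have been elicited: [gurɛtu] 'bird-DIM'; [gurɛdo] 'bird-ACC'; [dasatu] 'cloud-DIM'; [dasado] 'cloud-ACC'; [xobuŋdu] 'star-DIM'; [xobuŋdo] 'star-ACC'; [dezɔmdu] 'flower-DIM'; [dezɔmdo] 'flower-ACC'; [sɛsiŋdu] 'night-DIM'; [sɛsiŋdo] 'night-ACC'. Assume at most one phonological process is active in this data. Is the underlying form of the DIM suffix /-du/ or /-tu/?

The DIM morpheme has two allomorphs, [-du] and [-tu].
The ACC suffix, which begins with [d], is invariant after every stem; so [d] is not altered by any rule here.
The DIM suffix is therefore /-tu/ underlyingly, with post-nasal voicing: voiceless stops become voiced after a nasal.

/-tu/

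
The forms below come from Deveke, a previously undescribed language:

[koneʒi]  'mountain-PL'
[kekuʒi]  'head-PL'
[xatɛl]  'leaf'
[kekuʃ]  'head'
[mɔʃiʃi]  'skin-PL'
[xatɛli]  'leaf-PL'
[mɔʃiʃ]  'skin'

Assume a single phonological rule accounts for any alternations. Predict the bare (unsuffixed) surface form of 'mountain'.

The stem for 'head' ends in [ʒ] in [kekuʒi] but [ʃ] in [kekuʃ].
Compare 'skin', with invariant [ʃ] in [mɔʃiʃi] and [mɔʃiʃ]: an analysis with underlying /ʃ/ and a rule producing [ʒ] before the PL suffix would wrongly predict alternation here too.
The underlying segment must be /ʒ/; voiced obstruents become voiceless word-finally, yielding [ʃ] there.
From [koneʒi] the stem 'mountain' is /koneʒ/; word-finally this yields [koneʃ].

[koneʃ]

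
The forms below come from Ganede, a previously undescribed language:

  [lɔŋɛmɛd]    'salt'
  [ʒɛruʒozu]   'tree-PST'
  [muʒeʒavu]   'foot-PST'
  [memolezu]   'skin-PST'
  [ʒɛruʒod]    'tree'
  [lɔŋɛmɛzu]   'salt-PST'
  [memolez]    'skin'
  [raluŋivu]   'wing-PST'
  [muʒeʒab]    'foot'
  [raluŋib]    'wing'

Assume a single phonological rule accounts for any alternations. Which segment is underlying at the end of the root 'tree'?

The root 'tree' surfaces as [ʒɛruʒod] and [ʒɛruʒozu], with a stem-final [d] ~ [z] alternation.
The stem 'skin' ([memolez], [memolezu]) shows [z] unchanged in both environments, so [z] cannot be basic with [d] derived in isolation.
The underlying segment must be /d/; voiced stops become fricatives between vowels, yielding [z] there.

/d/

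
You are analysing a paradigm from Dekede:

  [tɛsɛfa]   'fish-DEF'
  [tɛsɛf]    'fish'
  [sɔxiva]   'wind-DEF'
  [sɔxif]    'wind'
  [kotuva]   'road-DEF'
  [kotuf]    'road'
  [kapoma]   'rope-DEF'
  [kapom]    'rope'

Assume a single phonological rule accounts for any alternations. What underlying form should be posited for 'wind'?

/sɔxiv/

In [sɔxiva] and [sɔxif] the final segment of 'wind' alternates: [v] ~ [f].
Compare 'fish', with invariant [f] in [tɛsɛfa] and [tɛsɛf]: an analysis with underlying /f/ and a rule producing [v] before the DEF suffix would wrongly predict alternation here too.
The underlying segment must be /v/; voiced obstruents become voiceless word-finally, yielding [f] there.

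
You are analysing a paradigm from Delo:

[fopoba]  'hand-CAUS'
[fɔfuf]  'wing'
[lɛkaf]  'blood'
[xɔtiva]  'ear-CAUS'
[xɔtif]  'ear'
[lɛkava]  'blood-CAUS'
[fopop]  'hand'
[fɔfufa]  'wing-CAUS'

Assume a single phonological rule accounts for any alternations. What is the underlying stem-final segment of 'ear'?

/v/

The stem for 'ear' ends in [f] in [xɔtif] but [v] in [xɔtiva].
If /f/ were underlying and a rule turned it into [v] before the CAUS suffix, 'wing' would also alternate; but it has [f] in both [fɔfuf] and [fɔfufa].
The alternation reflects word-final obstruent devoicing: voiced obstruents become voiceless word-finally. /v/ is underlying.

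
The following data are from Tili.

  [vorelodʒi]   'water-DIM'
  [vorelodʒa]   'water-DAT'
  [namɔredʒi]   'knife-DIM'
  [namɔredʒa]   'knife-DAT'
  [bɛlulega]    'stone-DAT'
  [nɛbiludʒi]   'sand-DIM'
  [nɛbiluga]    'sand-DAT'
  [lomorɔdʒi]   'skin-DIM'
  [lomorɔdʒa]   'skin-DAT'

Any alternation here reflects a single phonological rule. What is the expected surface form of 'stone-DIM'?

In [nɛbiludʒi] and [nɛbiluga] the final segment of 'sand' alternates: [dʒ] ~ [g].
The stem 'skin' ([lomorɔdʒi], [lomorɔdʒa]) shows [dʒ] unchanged in both environments, so [dʒ] cannot be basic with [g] derived before the DAT suffix.
The alternation reflects palatalization before a front vowel: /g/ becomes palato-alveolar [dʒ] before a front vowel. /g/ is underlying.
From [bɛlulega] the stem 'stone' is /bɛluleg/; before a front vowel this yields [bɛluledʒi].

[bɛluledʒi]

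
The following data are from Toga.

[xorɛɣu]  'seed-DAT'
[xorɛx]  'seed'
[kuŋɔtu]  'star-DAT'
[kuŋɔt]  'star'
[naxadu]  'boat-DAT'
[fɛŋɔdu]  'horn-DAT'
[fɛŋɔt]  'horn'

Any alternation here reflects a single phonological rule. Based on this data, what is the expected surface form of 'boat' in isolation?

The root 'horn' surfaces as [fɛŋɔdu] and [fɛŋɔt], with a stem-final [d] ~ [t] alternation.
If /t/ were underlying and a rule turned it into [d] before the DAT suffix, 'star' would also alternate; but it has [t] in both [kuŋɔtu] and [kuŋɔt].
The alternation reflects word-final obstruent devoicing: voiced obstruents become voiceless word-finally. /d/ is underlying.
The one attested form of 'boat', [naxadu], shows underlying /naxad/. Applying the same rule word-finally gives [naxat].

[naxat]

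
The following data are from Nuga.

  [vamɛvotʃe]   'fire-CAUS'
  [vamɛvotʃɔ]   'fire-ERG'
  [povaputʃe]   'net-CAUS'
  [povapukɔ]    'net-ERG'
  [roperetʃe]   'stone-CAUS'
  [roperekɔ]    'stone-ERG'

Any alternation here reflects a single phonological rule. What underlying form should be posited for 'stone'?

/roperek/

'stone' shows [tʃ] ~ [k] at the end of the stem ([roperetʃe] vs [roperekɔ]).
The stem 'fire' ([vamɛvotʃe], [vamɛvotʃɔ]) shows [tʃ] unchanged in both environments, so [tʃ] cannot be basic with [k] derived before the ERG suffix.
Therefore /k/ is basic and [tʃ] is derived by palatalization before a front vowel (/k/ becomes palato-alveolar [tʃ] before a front vowel).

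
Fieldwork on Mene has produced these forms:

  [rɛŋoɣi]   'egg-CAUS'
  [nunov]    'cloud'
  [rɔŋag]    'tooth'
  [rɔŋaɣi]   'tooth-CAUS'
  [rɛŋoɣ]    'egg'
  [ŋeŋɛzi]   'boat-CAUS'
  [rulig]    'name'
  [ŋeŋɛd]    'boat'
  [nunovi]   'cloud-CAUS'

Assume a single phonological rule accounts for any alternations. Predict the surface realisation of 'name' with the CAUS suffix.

[ruliɣi]

The stem for 'tooth' ends in [g] in [rɔŋag] but [ɣ] in [rɔŋaɣi].
Compare 'egg', with invariant [ɣ] in [rɛŋoɣ] and [rɛŋoɣi]: an analysis with underlying /ɣ/ and a rule producing [g] in isolation would wrongly predict alternation here too.
The underlying segment must be /g/; voiced stops become fricatives between vowels, yielding [ɣ] there.
The one attested form of 'name', [rulig], shows underlying /rulig/. Applying the same rule between vowels gives [ruliɣi].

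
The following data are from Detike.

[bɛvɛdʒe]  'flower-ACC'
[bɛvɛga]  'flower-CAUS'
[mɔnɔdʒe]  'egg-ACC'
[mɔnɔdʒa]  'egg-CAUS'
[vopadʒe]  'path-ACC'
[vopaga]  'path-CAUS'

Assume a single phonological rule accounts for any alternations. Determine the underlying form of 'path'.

/vopag/

The stem for 'path' ends in [dʒ] in [vopadʒe] but [g] in [vopaga].
Compare 'egg', with invariant [dʒ] in [mɔnɔdʒe] and [mɔnɔdʒa]: an analysis with underlying /dʒ/ and a rule producing [g] before the CAUS suffix would wrongly predict alternation here too.
So /g/ is underlying, and a rule of palatalization before a front vowel — /g/ becomes palato-alveolar [dʒ] before a front vowel — gives [dʒ].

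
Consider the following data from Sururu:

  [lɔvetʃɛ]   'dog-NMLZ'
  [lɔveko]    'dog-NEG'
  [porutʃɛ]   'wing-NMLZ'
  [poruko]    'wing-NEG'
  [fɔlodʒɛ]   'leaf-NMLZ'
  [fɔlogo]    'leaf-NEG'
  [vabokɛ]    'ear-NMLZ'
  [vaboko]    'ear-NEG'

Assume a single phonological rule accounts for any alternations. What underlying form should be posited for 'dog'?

The root 'dog' surfaces as [lɔvetʃɛ] and [lɔveko], with a stem-final [tʃ] ~ [k] alternation.
The stem 'ear' ([vabokɛ], [vaboko]) shows [k] unchanged in both environments, so [k] cannot be basic with [tʃ] derived before the NMLZ suffix.
The alternation reflects depalatalization: palato-alveolar /tʃ/ and /dʒ/ become [k] and [g] when no front vowel follows. /tʃ/ is underlying.
Hence 'dog' is /lɔvetʃ/ underlyingly.

/lɔvetʃ/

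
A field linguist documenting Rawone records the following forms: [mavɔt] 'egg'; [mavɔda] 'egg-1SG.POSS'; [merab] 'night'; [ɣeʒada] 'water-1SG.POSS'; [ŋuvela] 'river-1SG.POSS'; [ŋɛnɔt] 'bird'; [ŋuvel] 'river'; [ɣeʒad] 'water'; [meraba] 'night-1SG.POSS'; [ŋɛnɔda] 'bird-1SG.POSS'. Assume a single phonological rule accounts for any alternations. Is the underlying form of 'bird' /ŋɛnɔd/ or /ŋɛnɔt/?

In [ŋɛnɔt] and [ŋɛnɔda] the final segment of 'bird' alternates: [t] ~ [d].
The stem 'water' ([ɣeʒad], [ɣeʒada]) shows [d] unchanged in both environments, so [d] cannot be basic with [t] derived in isolation.
So /t/ is underlying, and a rule of intervocalic voicing — voiceless stops become voiced between vowels — gives [d].

/ŋɛnɔt/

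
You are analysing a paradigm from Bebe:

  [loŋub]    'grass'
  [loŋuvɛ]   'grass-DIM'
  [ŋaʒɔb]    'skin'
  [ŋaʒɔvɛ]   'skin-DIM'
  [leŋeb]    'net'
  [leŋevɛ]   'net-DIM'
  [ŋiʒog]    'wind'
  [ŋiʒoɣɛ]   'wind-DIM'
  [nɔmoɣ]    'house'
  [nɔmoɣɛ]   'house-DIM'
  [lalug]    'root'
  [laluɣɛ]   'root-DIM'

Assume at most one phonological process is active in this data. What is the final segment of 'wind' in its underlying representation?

The stem for 'wind' ends in [g] in [ŋiʒog] but [ɣ] in [ŋiʒoɣɛ].
The stem 'house' ([nɔmoɣ], [nɔmoɣɛ]) shows [ɣ] unchanged in both environments, so [ɣ] cannot be basic with [g] derived in isolation.
The alternation reflects intervocalic spirantization: voiced stops become fricatives between vowels. /g/ is underlying.

/g/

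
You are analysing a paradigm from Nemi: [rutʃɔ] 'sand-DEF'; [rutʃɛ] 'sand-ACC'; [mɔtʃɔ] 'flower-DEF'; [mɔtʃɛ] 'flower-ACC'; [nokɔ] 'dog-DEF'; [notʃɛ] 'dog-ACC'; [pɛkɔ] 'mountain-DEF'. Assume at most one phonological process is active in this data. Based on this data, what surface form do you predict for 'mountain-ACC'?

The stem for 'dog' ends in [k] in [nokɔ] but [tʃ] in [notʃɛ].
But 'flower' keeps [tʃ] in both environments ([mɔtʃɔ], [mɔtʃɛ]), so there is no rule changing /tʃ/ to [k] before the DEF suffix.
So /k/ is underlying, and a rule of palatalization before a front vowel — /k/ becomes palato-alveolar [tʃ] before a front vowel — gives [tʃ].
The one attested form of 'mountain', [pɛkɔ], shows underlying /pɛk/. Applying the same rule before a front vowel gives [pɛtʃɛ].

[pɛtʃɛ]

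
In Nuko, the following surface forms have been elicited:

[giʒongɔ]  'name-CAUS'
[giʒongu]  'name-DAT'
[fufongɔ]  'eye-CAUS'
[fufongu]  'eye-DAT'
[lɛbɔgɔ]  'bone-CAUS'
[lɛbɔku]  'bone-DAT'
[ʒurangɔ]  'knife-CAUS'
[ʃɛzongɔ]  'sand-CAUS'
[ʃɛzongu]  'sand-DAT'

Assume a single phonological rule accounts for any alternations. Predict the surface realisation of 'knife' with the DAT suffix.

The DAT suffix surfaces as [-gu] and [-ku], depending on the final segment of the stem.
By contrast the CAUS suffix keeps its initial [g] throughout — that segment must be underlying.
The DAT suffix is therefore /-ku/ underlyingly, with post-nasal voicing: voiceless stops become voiced after a nasal.
After 'knife', which ends in a nasal, the suffix surfaces as [-gu], giving [ʒurangu].

[ʒurangu]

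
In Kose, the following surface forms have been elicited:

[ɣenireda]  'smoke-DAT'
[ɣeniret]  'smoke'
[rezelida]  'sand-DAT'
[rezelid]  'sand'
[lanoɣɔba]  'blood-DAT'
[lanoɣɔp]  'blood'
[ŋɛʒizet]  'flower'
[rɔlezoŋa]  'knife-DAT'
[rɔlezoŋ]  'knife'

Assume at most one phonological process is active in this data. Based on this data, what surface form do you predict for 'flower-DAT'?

In [ɣenireda] and [ɣeniret] the final segment of 'smoke' alternates: [d] ~ [t].
Compare 'sand', with invariant [d] in [rezelida] and [rezelid]: an analysis with underlying /d/ and a rule producing [t] in isolation would wrongly predict alternation here too.
So /t/ is underlying, and a rule of intervocalic voicing — voiceless stops become voiced between vowels — gives [d].
From [ŋɛʒizet] the stem 'flower' is /ŋɛʒizet/; between vowels this yields [ŋɛʒizeda].

[ŋɛʒizeda]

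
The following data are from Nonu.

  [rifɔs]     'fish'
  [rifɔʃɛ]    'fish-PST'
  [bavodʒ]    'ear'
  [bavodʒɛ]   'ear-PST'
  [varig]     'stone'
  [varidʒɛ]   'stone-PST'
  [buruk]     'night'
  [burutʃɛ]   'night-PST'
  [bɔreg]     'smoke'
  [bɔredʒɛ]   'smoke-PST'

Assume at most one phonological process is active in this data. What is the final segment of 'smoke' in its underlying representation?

/g/

'smoke' shows [g] ~ [dʒ] at the end of the stem ([bɔreg] vs [bɔredʒɛ]).
The stem 'ear' ([bavodʒ], [bavodʒɛ]) shows [dʒ] unchanged in both environments, so [dʒ] cannot be basic with [g] derived in isolation.
So /g/ is underlying, and a rule of palatalization before a front vowel — /k/, /g/ and /s/ become palato-alveolar [tʃ], [dʒ] and [ʃ] before a front vowel — gives [dʒ].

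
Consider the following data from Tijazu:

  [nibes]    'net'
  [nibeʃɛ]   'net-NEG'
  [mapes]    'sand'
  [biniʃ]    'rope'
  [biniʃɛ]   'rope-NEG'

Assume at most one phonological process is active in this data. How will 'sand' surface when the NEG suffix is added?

[mapeʃɛ]

The root 'net' surfaces as [nibes] and [nibeʃɛ], with a stem-final [s] ~ [ʃ] alternation.
Compare 'rope', with invariant [ʃ] in [biniʃ] and [biniʃɛ]: an analysis with underlying /ʃ/ and a rule producing [s] in isolation would wrongly predict alternation here too.
So /s/ is underlying, and a rule of palatalization before a front vowel — /s/ becomes palato-alveolar [ʃ] before a front vowel — gives [ʃ].
The one attested form of 'sand', [mapes], shows underlying /mapes/. Applying the same rule before a front vowel gives [mapeʃɛ].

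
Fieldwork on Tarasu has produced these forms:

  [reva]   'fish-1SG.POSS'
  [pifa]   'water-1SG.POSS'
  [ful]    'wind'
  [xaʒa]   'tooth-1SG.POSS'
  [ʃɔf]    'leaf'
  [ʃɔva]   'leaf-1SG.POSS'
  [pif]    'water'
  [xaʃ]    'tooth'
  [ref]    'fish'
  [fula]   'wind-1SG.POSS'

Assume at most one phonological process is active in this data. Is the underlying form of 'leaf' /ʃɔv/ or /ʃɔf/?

In [ʃɔva] and [ʃɔf] the final segment of 'leaf' alternates: [v] ~ [f].
If /f/ were underlying and a rule turned it into [v] before the 1SG.POSS suffix, 'water' would also alternate; but it has [f] in both [pifa] and [pif].
Therefore /v/ is basic and [f] is derived by word-final obstruent devoicing (voiced obstruents become voiceless word-finally).

/ʃɔv/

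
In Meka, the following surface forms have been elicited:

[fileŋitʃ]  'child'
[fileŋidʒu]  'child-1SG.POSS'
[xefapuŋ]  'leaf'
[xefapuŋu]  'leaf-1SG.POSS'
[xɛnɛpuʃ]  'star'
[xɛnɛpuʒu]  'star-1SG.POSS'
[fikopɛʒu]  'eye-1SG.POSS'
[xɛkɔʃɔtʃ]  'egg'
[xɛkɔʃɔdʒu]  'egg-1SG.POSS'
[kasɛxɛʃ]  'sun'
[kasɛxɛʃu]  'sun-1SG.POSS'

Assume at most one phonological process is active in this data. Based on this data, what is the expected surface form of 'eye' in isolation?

[fikopɛʃ]

The stem for 'star' ends in [ʃ] in [xɛnɛpuʃ] but [ʒ] in [xɛnɛpuʒu].
But 'sun' keeps [ʃ] in both environments ([kasɛxɛʃ], [kasɛxɛʃu]), so there is no rule changing /ʃ/ to [ʒ] before the 1SG.POSS suffix.
So /ʒ/ is underlying, and a rule of word-final obstruent devoicing — voiced obstruents become voiceless word-finally — gives [ʃ].
From [fikopɛʒu] the stem 'eye' is /fikopɛʒ/; word-finally this yields [fikopɛʃ].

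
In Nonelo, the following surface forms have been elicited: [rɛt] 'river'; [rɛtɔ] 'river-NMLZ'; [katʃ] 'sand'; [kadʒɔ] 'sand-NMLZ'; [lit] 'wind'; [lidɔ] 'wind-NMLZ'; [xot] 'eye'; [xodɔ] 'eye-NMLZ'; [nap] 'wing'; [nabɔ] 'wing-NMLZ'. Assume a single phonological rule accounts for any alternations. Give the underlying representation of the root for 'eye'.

/xod/

The root 'eye' surfaces as [xot] and [xodɔ], with a stem-final [t] ~ [d] alternation.
The stem 'river' ([rɛt], [rɛtɔ]) shows [t] unchanged in both environments, so [t] cannot be basic with [d] derived before the NMLZ suffix.
So /d/ is underlying, and a rule of word-final obstruent devoicing — voiced obstruents become voiceless word-finally — gives [t].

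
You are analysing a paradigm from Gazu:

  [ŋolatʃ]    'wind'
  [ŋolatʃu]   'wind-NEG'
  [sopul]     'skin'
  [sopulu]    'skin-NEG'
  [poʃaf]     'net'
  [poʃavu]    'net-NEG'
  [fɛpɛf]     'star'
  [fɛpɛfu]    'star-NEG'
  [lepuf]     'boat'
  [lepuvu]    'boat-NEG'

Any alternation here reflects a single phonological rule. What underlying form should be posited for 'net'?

/poʃav/

The root 'net' surfaces as [poʃaf] and [poʃavu], with a stem-final [f] ~ [v] alternation.
But 'star' keeps [f] in both environments ([fɛpɛf], [fɛpɛfu]), so there is no rule changing /f/ to [v] before the NEG suffix.
The underlying segment must be /v/; voiced obstruents become voiceless word-finally, yielding [f] there.
Hence 'net' is /poʃav/ underlyingly.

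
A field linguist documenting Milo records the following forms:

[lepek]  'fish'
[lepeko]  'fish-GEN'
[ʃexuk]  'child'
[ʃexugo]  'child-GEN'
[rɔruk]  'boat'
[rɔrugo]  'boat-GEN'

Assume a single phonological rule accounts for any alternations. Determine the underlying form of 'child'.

/ʃexug/

In [ʃexuk] and [ʃexugo] the final segment of 'child' alternates: [k] ~ [g].
If /k/ were underlying and a rule turned it into [g] before the GEN suffix, 'fish' would also alternate; but it has [k] in both [lepek] and [lepeko].
Therefore /g/ is basic and [k] is derived by word-final obstruent devoicing (voiced obstruents become voiceless word-finally).
The underlying form of 'child' is therefore /ʃexug/.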